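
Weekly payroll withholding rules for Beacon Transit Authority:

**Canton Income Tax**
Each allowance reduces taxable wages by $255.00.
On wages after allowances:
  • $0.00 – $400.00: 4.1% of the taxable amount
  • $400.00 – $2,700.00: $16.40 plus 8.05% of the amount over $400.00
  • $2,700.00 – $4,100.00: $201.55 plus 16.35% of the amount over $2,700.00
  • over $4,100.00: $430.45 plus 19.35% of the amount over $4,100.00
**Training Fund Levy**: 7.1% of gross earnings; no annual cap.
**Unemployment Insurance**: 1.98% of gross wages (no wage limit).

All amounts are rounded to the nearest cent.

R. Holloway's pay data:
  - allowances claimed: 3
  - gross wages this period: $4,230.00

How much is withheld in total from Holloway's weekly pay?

$710.71

Canton Income Tax: taxable = $4,230.00 − 3×$255.00 = $3,465.00
  $201.55 + 16.35% × ($3,465.00 − $2,700.00) = $201.55 + 16.35% × $765.00 = $326.63
Training Fund Levy: 7.1% × $4,230.00 = $300.33
Unemployment Insurance: 1.98% × $4,230.00 = $83.75
Total: $326.63 + $300.33 + $83.75 = $710.71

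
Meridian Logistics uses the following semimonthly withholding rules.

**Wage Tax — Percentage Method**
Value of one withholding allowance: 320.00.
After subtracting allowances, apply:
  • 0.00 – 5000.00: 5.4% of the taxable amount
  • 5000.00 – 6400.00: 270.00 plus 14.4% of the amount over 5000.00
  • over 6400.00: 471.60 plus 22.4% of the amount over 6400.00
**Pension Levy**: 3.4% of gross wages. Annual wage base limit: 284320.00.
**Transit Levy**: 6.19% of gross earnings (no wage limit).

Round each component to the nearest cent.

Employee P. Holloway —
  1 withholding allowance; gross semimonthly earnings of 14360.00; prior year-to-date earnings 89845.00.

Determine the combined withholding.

Wage Tax: taxable = 14360.00 − 1×320.00 = 14040.00
  471.60 + 22.4% × (14040.00 − 6400.00) = 471.60 + 22.4% × 7640.00 = 2182.96
Pension Levy: 3.4% × 14360.00 = 488.24
Transit Levy: 6.19% × 14360.00 = 888.88
Total: 2182.96 + 488.24 + 888.88 = 3560.08

3560.08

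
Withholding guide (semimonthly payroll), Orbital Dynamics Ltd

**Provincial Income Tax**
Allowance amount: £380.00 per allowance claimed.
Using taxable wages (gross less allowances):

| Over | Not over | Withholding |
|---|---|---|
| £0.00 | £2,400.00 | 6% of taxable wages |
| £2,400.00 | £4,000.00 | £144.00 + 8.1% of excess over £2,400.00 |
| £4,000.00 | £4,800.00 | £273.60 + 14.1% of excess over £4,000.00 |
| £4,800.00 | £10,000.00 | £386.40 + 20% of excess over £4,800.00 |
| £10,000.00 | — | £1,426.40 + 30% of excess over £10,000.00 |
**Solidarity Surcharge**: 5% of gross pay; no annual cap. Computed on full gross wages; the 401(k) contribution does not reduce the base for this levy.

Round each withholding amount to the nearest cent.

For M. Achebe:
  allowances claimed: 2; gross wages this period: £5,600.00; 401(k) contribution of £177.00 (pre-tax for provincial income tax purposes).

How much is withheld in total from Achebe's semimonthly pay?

Provincial Income Tax: taxable = £5,600.00 − £177.00 − 2×£380.00 = £4,663.00
  £273.60 + 14.1% × (£4,663.00 − £4,000.00) = £273.60 + 14.1% × £663.00 = £367.08
Solidarity Surcharge: 5% × £5,600.00 = £280.00
Total: £367.08 + £280.00 = £647.08

£647.08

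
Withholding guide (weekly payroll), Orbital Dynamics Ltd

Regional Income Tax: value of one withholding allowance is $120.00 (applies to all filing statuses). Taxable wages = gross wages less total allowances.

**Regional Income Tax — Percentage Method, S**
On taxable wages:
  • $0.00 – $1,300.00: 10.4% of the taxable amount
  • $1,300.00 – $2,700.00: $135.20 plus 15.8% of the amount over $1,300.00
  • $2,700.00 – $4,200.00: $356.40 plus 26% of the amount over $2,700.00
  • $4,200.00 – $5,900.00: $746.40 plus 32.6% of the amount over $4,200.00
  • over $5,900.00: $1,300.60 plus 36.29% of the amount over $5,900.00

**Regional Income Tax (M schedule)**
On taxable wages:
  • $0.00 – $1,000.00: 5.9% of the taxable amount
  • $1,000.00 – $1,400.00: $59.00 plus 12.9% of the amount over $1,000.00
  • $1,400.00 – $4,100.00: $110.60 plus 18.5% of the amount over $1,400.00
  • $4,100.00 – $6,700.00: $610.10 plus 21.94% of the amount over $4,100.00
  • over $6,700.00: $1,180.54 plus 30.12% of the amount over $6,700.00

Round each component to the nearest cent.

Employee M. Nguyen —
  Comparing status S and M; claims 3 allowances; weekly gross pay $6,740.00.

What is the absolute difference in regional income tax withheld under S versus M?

$364.46

Regional Income Tax (S): taxable = $6,740.00 − 3×$120.00 = $6,380.00
  $1,300.60 + 36.29% × ($6,380.00 − $5,900.00) = $1,300.60 + 36.29% × $480.00 = $1,474.79
Regional Income Tax (M): taxable = $6,740.00 − 3×$120.00 = $6,380.00
  $610.10 + 21.94% × ($6,380.00 − $4,100.00) = $610.10 + 21.94% × $2,280.00 = $1,110.33
Difference: |$1,474.79 − $1,110.33| = $364.46 (higher under S)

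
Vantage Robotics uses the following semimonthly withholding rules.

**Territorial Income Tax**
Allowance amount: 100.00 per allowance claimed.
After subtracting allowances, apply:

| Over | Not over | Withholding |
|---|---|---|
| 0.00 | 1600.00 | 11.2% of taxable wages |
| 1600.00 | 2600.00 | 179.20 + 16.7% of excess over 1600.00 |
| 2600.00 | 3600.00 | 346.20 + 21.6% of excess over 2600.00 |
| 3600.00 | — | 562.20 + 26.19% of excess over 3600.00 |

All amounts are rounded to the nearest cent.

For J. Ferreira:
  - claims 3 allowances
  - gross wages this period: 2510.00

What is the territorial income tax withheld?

281.07

Territorial Income Tax: taxable = 2510.00 − 3×100.00 = 2210.00
  179.20 + 16.7% × (2210.00 − 1600.00) = 179.20 + 16.7% × 610.00 = 281.07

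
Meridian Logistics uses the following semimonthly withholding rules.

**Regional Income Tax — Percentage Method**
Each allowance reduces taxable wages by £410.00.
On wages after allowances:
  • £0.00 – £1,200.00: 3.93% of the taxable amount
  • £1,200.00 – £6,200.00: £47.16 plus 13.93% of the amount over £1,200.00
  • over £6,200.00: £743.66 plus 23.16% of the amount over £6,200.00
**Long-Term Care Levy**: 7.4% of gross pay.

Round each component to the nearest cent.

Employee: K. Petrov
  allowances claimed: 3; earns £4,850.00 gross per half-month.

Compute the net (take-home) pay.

£4,106.83

Regional Income Tax: taxable = £4,850.00 − 3×£410.00 = £3,620.00
  £47.16 + 13.93% × (£3,620.00 − £1,200.00) = £47.16 + 13.93% × £2,420.00 = £384.27
Long-Term Care Levy: 7.4% × £4,850.00 = £358.90
Total withheld: £384.27 + £358.90 = £743.17
Net pay: £4,850.00 − £743.17 = £4,106.83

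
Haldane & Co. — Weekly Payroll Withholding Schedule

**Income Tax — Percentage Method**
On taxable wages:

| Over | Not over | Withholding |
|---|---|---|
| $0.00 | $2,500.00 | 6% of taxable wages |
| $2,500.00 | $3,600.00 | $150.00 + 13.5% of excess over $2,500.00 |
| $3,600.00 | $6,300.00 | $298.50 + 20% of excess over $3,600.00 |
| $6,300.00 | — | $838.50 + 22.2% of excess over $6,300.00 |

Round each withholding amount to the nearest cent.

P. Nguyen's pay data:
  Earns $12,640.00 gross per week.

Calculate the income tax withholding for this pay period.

$2,245.98

Income Tax: taxable = $12,640.00
  $838.50 + 22.2% × ($12,640.00 − $6,300.00) = $838.50 + 22.2% × $6,340.00 = $2,245.98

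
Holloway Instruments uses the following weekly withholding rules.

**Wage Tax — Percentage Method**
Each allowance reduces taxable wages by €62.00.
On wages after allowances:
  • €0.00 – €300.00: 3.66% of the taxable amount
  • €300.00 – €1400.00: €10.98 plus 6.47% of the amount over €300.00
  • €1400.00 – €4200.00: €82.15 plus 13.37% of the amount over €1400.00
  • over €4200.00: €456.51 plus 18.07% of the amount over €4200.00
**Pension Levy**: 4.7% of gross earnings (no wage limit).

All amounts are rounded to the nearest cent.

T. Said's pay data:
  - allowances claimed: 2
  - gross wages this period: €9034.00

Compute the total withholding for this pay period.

€1732.21

Wage Tax: taxable = €9034.00 − 2×€62.00 = €8910.00
  €456.51 + 18.07% × (€8910.00 − €4200.00) = €456.51 + 18.07% × €4710.00 = €1307.61
Pension Levy: 4.7% × €9034.00 = €424.60
Total: €1307.61 + €424.60 = €1732.21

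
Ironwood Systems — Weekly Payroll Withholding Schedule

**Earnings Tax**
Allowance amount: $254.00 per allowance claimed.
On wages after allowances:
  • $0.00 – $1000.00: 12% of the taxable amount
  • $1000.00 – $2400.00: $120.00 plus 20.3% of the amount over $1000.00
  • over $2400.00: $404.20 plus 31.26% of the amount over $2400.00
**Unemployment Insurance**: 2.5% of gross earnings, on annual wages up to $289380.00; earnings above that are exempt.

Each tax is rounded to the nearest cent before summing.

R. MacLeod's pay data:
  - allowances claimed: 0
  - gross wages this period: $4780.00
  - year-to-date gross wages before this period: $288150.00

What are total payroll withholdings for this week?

Earnings Tax: taxable = $4780.00
  $404.20 + 31.26% × ($4780.00 − $2400.00) = $404.20 + 31.26% × $2380.00 = $1148.19
Unemployment Insurance: cap $289380.00 − YTD $288150.00 = $1230.00 subject; 2.5% × $1230.00 = $30.75
Total: $1148.19 + $30.75 = $1178.94

$1178.94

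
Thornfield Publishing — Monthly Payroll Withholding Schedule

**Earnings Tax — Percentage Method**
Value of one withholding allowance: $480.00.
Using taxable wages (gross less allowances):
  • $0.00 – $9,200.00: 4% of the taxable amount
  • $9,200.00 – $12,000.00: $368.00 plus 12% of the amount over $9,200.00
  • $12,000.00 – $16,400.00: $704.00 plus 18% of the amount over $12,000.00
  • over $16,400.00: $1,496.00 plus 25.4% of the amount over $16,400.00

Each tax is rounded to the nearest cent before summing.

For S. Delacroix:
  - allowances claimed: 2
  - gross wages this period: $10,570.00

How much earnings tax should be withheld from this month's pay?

$417.20

Earnings Tax: taxable = $10,570.00 − 2×$480.00 = $9,610.00
  $368.00 + 12% × ($9,610.00 − $9,200.00) = $368.00 + 12% × $410.00 = $417.20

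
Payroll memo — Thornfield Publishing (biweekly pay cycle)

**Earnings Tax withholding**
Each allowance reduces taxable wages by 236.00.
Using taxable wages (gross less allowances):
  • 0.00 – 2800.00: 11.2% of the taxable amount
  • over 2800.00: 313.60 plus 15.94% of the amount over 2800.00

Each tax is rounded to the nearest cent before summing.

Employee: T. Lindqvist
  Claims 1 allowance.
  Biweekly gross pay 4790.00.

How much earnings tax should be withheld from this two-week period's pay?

Earnings Tax: taxable = 4790.00 − 1×236.00 = 4554.00
  313.60 + 15.94% × (4554.00 − 2800.00) = 313.60 + 15.94% × 1754.00 = 593.19

593.19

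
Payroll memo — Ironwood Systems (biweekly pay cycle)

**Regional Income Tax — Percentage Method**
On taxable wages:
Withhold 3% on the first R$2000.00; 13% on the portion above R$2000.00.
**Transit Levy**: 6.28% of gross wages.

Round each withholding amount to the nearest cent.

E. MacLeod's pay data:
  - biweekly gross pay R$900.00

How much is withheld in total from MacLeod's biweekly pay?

Regional Income Tax: taxable = R$900.00
  3% × R$900.00 = R$27.00
Transit Levy: 6.28% × R$900.00 = R$56.52
Total: R$27.00 + R$56.52 = R$83.52

R$83.52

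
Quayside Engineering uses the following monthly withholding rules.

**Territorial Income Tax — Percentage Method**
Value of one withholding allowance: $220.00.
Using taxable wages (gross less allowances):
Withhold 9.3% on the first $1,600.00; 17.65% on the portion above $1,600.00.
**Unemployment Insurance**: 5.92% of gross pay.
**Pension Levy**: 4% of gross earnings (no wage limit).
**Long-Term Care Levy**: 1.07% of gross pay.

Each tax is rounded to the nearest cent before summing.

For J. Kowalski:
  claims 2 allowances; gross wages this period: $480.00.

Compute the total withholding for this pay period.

$56.48

Territorial Income Tax: taxable = $480.00 − 2×$220.00 = $40.00
  9.3% × $40.00 = $3.72
Unemployment Insurance: 5.92% × $480.00 = $28.42
Pension Levy: 4% × $480.00 = $19.20
Long-Term Care Levy: 1.07% × $480.00 = $5.14
Total: $3.72 + $28.42 + $19.20 + $5.14 = $56.48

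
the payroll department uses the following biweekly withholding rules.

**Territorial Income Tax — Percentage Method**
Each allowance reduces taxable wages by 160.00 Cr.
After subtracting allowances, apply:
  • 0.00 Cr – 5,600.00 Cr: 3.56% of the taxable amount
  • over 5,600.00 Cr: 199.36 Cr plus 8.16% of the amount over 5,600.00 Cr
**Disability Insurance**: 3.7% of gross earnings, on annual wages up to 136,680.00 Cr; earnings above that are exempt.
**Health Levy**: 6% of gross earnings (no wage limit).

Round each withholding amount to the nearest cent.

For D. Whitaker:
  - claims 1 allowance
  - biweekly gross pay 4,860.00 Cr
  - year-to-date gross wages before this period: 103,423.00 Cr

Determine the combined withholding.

Territorial Income Tax: taxable = 4,860.00 Cr − 1×160.00 Cr = 4,700.00 Cr
  3.56% × 4,700.00 Cr = 167.32 Cr
Disability Insurance: 3.7% × 4,860.00 Cr = 179.82 Cr
Health Levy: 6% × 4,860.00 Cr = 291.60 Cr
Total: 167.32 Cr + 179.82 Cr + 291.60 Cr = 638.74 Cr

638.74 Cr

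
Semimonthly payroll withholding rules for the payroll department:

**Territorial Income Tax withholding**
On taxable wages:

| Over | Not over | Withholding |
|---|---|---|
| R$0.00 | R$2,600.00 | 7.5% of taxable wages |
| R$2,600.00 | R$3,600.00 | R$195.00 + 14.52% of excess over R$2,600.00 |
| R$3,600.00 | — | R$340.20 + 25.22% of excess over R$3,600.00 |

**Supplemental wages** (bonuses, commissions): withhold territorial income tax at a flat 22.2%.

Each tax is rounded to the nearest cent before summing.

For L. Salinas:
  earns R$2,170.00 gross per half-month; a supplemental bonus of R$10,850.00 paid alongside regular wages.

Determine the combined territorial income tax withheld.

R$2,571.45

Territorial Income Tax: taxable = R$2,170.00
  7.5% × R$2,170.00 = R$162.75
Supplemental (22.2% flat on bonus): 22.2% × R$10,850.00 = R$2,408.70
Total territorial income tax: R$162.75 + R$2,408.70 = R$2,571.45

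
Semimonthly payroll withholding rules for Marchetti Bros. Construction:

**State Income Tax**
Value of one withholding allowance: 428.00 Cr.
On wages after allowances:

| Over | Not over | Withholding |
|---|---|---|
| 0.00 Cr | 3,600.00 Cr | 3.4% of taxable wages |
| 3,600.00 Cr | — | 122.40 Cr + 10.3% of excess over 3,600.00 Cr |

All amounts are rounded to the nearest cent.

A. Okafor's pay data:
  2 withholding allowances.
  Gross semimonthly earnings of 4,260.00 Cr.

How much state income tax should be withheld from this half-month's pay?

State Income Tax: taxable = 4,260.00 Cr − 2×428.00 Cr = 3,404.00 Cr
  3.4% × 3,404.00 Cr = 115.74 Cr

115.74 Cr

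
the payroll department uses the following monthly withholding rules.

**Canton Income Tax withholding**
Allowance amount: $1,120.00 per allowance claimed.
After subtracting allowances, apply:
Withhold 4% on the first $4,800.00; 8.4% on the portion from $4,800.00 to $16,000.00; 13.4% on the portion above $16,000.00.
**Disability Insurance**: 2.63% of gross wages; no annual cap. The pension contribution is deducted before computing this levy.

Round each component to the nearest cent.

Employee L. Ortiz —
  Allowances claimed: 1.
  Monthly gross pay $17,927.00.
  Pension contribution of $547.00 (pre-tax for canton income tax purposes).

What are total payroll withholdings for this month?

Canton Income Tax: taxable = $17,927.00 − $547.00 − 1×$1,120.00 = $16,260.00
  $1,132.80 + 13.4% × ($16,260.00 − $16,000.00) = $1,132.80 + 13.4% × $260.00 = $1,167.64
Disability Insurance: 2.63% × $17,380.00 = $457.09
Total: $1,167.64 + $457.09 = $1,624.73

$1,624.73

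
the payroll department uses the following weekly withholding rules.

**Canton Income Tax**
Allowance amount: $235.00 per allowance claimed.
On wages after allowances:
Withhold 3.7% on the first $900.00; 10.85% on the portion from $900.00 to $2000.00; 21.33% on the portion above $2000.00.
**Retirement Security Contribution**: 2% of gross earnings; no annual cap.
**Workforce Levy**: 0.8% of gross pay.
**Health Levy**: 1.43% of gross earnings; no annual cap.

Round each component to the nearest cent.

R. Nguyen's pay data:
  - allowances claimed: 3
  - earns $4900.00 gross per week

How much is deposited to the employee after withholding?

$4071.89

Canton Income Tax: taxable = $4900.00 − 3×$235.00 = $4195.00
  $152.65 + 21.33% × ($4195.00 − $2000.00) = $152.65 + 21.33% × $2195.00 = $620.84
Retirement Security Contribution: 2% × $4900.00 = $98.00
Workforce Levy: 0.8% × $4900.00 = $39.20
Health Levy: 1.43% × $4900.00 = $70.07
Total withheld: $620.84 + $98.00 + $39.20 + $70.07 = $828.11
Net pay: $4900.00 − $828.11 = $4071.89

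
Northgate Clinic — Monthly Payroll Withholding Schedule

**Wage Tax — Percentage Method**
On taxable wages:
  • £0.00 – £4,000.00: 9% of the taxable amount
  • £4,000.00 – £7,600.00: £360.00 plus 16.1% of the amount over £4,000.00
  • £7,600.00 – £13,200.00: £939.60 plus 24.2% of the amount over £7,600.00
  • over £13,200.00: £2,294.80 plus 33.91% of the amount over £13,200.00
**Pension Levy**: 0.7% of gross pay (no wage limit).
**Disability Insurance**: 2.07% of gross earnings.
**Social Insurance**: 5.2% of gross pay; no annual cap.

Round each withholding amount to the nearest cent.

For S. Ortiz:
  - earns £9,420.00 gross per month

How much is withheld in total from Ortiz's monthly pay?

Wage Tax: taxable = £9,420.00
  £939.60 + 24.2% × (£9,420.00 − £7,600.00) = £939.60 + 24.2% × £1,820.00 = £1,380.04
Pension Levy: 0.7% × £9,420.00 = £65.94
Disability Insurance: 2.07% × £9,420.00 = £194.99
Social Insurance: 5.2% × £9,420.00 = £489.84
Total: £1,380.04 + £65.94 + £194.99 + £489.84 = £2,130.81

£2,130.81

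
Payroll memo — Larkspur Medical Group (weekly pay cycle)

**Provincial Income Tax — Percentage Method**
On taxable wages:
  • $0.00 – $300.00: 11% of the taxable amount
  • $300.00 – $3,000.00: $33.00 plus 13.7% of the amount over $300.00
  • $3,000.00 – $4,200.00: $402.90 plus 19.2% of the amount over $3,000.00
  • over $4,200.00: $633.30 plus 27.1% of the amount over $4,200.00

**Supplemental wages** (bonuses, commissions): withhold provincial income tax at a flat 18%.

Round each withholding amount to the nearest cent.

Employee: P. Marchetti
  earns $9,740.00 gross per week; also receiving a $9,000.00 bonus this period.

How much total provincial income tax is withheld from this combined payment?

Provincial Income Tax: taxable = $9,740.00
  $633.30 + 27.1% × ($9,740.00 − $4,200.00) = $633.30 + 27.1% × $5,540.00 = $2,134.64
Supplemental (18% flat on bonus): 18% × $9,000.00 = $1,620.00
Total provincial income tax: $2,134.64 + $1,620.00 = $3,754.64

$3,754.64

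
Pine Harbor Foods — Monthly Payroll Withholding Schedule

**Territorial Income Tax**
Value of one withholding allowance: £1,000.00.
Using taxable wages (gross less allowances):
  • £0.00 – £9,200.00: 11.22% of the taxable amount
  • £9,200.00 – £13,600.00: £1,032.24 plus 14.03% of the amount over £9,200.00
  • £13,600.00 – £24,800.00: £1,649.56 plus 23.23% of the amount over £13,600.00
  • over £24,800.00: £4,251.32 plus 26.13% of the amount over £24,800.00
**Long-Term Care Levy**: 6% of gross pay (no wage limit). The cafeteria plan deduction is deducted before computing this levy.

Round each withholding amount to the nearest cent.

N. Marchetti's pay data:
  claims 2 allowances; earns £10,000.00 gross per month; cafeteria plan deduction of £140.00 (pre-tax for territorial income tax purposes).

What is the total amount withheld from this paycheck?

Territorial Income Tax: taxable = £10,000.00 − £140.00 − 2×£1,000.00 = £7,860.00
  11.22% × £7,860.00 = £881.89
Long-Term Care Levy: 6% × £9,860.00 = £591.60
Total: £881.89 + £591.60 = £1,473.49

£1,473.49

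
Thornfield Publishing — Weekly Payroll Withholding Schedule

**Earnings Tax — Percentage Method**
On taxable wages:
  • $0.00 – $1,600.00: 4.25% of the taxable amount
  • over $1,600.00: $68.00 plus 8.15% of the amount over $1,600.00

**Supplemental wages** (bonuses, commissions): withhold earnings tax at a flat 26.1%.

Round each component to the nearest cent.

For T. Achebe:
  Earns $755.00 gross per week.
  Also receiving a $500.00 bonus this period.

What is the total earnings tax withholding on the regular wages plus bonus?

$162.59

Earnings Tax: taxable = $755.00
  4.25% × $755.00 = $32.09
Supplemental (26.1% flat on bonus): 26.1% × $500.00 = $130.50
Total earnings tax: $32.09 + $130.50 = $162.59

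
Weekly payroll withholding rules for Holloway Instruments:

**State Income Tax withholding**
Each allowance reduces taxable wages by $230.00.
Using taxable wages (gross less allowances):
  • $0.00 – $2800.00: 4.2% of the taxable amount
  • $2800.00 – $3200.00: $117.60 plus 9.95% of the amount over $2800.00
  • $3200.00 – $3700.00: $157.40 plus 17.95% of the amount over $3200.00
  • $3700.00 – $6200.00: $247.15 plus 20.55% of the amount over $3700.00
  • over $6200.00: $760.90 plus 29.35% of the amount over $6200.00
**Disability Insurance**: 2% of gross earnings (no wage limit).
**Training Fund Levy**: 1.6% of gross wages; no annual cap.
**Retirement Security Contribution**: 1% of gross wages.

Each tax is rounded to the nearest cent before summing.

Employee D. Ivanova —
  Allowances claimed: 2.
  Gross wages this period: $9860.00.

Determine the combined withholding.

$2153.66

State Income Tax: taxable = $9860.00 − 2×$230.00 = $9400.00
  $760.90 + 29.35% × ($9400.00 − $6200.00) = $760.90 + 29.35% × $3200.00 = $1700.10
Disability Insurance: 2% × $9860.00 = $197.20
Training Fund Levy: 1.6% × $9860.00 = $157.76
Retirement Security Contribution: 1% × $9860.00 = $98.60
Total: $1700.10 + $197.20 + $157.76 + $98.60 = $2153.66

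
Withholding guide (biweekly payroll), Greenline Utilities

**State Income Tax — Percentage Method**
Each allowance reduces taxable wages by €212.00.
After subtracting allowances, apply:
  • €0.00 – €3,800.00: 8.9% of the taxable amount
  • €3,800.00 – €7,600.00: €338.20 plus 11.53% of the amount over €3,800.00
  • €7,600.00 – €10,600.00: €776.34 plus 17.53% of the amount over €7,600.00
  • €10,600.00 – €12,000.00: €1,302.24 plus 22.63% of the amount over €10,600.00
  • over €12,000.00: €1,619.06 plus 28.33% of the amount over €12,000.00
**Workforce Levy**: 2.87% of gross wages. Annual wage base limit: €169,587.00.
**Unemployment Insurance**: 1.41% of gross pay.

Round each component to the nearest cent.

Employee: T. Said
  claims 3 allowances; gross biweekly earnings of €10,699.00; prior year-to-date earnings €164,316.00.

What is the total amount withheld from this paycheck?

€1,510.24

State Income Tax: taxable = €10,699.00 − 3×€212.00 = €10,063.00
  €776.34 + 17.53% × (€10,063.00 − €7,600.00) = €776.34 + 17.53% × €2,463.00 = €1,208.10
Workforce Levy: cap €169,587.00 − YTD €164,316.00 = €5,271.00 subject; 2.87% × €5,271.00 = €151.28
Unemployment Insurance: 1.41% × €10,699.00 = €150.86
Total: €1,208.10 + €151.28 + €150.86 = €1,510.24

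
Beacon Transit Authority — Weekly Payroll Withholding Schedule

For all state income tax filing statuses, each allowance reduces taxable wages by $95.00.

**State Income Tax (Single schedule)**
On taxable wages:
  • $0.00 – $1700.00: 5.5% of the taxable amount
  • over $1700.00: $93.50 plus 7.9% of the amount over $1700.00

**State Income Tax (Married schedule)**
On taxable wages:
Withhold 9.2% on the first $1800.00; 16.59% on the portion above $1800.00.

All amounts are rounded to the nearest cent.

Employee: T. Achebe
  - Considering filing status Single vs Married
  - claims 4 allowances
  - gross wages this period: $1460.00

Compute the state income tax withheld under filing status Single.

$59.40

State Income Tax (Single): taxable = $1460.00 − 4×$95.00 = $1080.00
  5.5% × $1080.00 = $59.40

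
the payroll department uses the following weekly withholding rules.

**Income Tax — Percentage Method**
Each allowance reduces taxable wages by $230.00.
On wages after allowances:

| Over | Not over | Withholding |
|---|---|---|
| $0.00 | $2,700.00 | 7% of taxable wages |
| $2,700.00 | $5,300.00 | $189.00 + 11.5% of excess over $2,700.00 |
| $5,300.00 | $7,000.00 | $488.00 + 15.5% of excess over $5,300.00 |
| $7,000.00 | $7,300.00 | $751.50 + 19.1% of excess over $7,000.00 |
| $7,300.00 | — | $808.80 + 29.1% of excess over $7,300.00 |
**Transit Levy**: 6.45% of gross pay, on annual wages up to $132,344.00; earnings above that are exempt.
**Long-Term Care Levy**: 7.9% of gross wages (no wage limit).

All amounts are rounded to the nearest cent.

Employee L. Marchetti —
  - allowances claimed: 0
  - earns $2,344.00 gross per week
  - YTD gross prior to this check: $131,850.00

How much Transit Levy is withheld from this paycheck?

$31.86

Transit Levy: cap $132,344.00 − YTD $131,850.00 = $494.00 subject; 6.45% × $494.00 = $31.86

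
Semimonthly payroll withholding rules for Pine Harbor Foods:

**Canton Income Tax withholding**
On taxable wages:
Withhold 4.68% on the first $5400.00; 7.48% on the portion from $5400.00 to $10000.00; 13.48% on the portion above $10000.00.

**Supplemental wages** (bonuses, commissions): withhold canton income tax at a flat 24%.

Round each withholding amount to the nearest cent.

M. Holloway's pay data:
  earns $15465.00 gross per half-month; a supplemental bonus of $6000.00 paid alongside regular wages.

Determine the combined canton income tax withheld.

$2773.48

Canton Income Tax: taxable = $15465.00
  $596.80 + 13.48% × ($15465.00 − $10000.00) = $596.80 + 13.48% × $5465.00 = $1333.48
Supplemental (24% flat on bonus): 24% × $6000.00 = $1440.00
Total canton income tax: $1333.48 + $1440.00 = $2773.48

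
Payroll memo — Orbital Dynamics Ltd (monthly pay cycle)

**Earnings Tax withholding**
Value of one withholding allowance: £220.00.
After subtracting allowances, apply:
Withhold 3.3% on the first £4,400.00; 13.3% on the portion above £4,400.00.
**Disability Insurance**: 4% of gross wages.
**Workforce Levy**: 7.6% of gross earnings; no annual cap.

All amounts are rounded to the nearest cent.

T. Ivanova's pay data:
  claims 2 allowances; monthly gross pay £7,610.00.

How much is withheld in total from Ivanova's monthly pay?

£1,396.37

Earnings Tax: taxable = £7,610.00 − 2×£220.00 = £7,170.00
  £145.20 + 13.3% × (£7,170.00 − £4,400.00) = £145.20 + 13.3% × £2,770.00 = £513.61
Disability Insurance: 4% × £7,610.00 = £304.40
Workforce Levy: 7.6% × £7,610.00 = £578.36
Total: £513.61 + £304.40 + £578.36 = £1,396.37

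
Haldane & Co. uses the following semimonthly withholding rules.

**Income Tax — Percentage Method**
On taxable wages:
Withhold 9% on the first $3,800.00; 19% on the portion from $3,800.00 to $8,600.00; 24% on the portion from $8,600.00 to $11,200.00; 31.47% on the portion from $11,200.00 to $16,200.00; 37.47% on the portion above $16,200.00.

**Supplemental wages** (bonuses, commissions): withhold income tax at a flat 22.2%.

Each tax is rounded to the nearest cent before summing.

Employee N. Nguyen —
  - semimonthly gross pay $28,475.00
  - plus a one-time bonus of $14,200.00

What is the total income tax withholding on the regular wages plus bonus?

Income Tax: taxable = $28,475.00
  $3,451.50 + 37.47% × ($28,475.00 − $16,200.00) = $3,451.50 + 37.47% × $12,275.00 = $8,050.94
Supplemental (22.2% flat on bonus): 22.2% × $14,200.00 = $3,152.40
Total income tax: $8,050.94 + $3,152.40 = $11,203.34

$11,203.34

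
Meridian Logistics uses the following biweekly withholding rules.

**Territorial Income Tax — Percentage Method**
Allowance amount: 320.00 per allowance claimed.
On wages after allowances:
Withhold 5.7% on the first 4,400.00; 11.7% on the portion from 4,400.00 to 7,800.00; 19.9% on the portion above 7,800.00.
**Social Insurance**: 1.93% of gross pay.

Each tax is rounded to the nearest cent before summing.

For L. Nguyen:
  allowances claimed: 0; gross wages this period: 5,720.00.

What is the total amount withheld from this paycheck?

Territorial Income Tax: taxable = 5,720.00
  250.80 + 11.7% × (5,720.00 − 4,400.00) = 250.80 + 11.7% × 1,320.00 = 405.24
Social Insurance: 1.93% × 5,720.00 = 110.40
Total: 405.24 + 110.40 = 515.64

515.64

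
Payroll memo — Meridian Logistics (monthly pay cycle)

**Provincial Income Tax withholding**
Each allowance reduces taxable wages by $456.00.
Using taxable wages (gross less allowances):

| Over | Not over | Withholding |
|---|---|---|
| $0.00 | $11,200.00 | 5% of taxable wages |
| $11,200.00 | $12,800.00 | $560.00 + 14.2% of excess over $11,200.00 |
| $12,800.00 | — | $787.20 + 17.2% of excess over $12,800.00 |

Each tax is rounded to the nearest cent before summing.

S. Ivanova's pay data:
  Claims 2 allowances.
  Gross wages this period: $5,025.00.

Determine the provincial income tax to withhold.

Provincial Income Tax: taxable = $5,025.00 − 2×$456.00 = $4,113.00
  5% × $4,113.00 = $205.65

$205.65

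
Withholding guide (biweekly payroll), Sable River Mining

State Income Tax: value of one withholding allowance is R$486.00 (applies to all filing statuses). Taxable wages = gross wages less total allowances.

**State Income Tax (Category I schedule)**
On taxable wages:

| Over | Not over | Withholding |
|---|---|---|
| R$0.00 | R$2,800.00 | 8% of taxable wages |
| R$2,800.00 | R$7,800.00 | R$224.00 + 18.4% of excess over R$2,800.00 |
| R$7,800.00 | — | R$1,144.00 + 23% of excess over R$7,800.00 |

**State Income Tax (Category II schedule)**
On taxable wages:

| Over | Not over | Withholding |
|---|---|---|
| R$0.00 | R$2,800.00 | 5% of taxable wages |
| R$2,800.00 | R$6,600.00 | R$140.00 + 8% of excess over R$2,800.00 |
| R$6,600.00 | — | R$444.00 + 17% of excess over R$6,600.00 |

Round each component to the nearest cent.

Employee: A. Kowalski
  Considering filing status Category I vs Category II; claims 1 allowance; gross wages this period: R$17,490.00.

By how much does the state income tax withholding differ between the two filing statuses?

R$1,048.24

State Income Tax (Category I): taxable = R$17,490.00 − 1×R$486.00 = R$17,004.00
  R$1,144.00 + 23% × (R$17,004.00 − R$7,800.00) = R$1,144.00 + 23% × R$9,204.00 = R$3,260.92
State Income Tax (Category II): taxable = R$17,490.00 − 1×R$486.00 = R$17,004.00
  R$444.00 + 17% × (R$17,004.00 − R$6,600.00) = R$444.00 + 17% × R$10,404.00 = R$2,212.68
Difference: |R$3,260.92 − R$2,212.68| = R$1,048.24 (higher under Category I)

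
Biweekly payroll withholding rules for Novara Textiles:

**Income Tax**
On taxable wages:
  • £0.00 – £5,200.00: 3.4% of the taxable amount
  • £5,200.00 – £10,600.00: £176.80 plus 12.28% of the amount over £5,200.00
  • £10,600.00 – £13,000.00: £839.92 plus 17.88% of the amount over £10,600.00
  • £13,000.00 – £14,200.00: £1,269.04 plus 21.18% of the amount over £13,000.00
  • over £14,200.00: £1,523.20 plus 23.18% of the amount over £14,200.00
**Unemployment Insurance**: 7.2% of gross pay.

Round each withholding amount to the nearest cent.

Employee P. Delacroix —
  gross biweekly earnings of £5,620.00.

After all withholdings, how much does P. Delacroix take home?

Income Tax: taxable = £5,620.00
  £176.80 + 12.28% × (£5,620.00 − £5,200.00) = £176.80 + 12.28% × £420.00 = £228.38
Unemployment Insurance: 7.2% × £5,620.00 = £404.64
Total withheld: £228.38 + £404.64 = £633.02
Net pay: £5,620.00 − £633.02 = £4,986.98

£4,986.98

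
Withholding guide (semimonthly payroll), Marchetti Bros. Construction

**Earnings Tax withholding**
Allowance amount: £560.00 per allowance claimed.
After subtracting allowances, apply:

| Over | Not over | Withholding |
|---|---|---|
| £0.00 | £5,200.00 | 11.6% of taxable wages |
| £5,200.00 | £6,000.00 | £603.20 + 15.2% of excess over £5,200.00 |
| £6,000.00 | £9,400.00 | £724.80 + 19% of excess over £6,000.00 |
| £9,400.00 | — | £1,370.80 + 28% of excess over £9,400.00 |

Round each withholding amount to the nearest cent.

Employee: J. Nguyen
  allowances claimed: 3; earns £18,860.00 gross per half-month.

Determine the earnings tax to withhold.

£3,549.20

Earnings Tax: taxable = £18,860.00 − 3×£560.00 = £17,180.00
  £1,370.80 + 28% × (£17,180.00 − £9,400.00) = £1,370.80 + 28% × £7,780.00 = £3,549.20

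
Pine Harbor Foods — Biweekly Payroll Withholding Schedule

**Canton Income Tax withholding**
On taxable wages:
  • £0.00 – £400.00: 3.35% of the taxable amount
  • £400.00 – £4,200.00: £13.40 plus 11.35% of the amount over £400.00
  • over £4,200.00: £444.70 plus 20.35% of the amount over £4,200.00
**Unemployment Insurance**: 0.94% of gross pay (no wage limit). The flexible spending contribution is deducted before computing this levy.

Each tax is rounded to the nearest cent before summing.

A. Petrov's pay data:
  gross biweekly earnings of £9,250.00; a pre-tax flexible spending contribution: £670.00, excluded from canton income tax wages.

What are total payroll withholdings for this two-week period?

£1,416.68

Canton Income Tax: taxable = £9,250.00 − £670.00 = £8,580.00
  £444.70 + 20.35% × (£8,580.00 − £4,200.00) = £444.70 + 20.35% × £4,380.00 = £1,336.03
Unemployment Insurance: 0.94% × £8,580.00 = £80.65
Total: £1,336.03 + £80.65 = £1,416.68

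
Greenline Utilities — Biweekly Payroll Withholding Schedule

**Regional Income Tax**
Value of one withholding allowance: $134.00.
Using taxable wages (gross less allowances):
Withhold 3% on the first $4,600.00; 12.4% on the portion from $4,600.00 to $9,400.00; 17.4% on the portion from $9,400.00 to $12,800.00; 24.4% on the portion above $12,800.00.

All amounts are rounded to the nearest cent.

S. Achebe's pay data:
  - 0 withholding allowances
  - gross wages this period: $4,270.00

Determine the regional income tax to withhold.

Regional Income Tax: taxable = $4,270.00
  3% × $4,270.00 = $128.10

$128.10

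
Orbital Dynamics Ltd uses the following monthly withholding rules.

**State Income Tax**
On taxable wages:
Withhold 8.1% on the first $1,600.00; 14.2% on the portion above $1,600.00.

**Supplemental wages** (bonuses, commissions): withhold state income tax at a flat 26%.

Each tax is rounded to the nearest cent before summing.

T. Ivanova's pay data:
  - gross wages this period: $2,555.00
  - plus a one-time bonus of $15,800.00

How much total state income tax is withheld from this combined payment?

$4,373.21

State Income Tax: taxable = $2,555.00
  $129.60 + 14.2% × ($2,555.00 − $1,600.00) = $129.60 + 14.2% × $955.00 = $265.21
Supplemental (26% flat on bonus): 26% × $15,800.00 = $4,108.00
Total state income tax: $265.21 + $4,108.00 = $4,373.21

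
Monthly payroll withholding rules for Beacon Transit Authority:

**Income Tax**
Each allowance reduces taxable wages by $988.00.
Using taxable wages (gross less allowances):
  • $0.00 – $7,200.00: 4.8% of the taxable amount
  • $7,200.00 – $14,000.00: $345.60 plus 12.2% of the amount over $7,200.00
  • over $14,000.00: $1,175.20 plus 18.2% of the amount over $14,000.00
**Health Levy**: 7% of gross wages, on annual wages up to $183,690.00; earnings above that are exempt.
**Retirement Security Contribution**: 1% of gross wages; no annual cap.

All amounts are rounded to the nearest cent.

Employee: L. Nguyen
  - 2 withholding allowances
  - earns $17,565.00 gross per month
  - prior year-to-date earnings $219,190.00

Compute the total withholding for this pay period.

$1,640.05

Income Tax: taxable = $17,565.00 − 2×$988.00 = $15,589.00
  $1,175.20 + 18.2% × ($15,589.00 − $14,000.00) = $1,175.20 + 18.2% × $1,589.00 = $1,464.40
Health Levy: YTD $219,190.00 ≥ cap $183,690.00 → $0.00
Retirement Security Contribution: 1% × $17,565.00 = $175.65
Total: $1,464.40 + $0.00 + $175.65 = $1,640.05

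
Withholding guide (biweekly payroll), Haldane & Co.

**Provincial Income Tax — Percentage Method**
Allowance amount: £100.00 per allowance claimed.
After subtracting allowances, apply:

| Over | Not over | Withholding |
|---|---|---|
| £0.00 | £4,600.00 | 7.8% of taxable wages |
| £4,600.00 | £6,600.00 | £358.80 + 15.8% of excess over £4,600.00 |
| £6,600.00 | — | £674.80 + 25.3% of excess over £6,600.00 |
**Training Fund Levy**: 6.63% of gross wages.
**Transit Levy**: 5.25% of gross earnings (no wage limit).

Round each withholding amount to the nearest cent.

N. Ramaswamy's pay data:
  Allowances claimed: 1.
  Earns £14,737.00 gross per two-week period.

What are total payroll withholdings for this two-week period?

£4,458.91

Provincial Income Tax: taxable = £14,737.00 − 1×£100.00 = £14,637.00
  £674.80 + 25.3% × (£14,637.00 − £6,600.00) = £674.80 + 25.3% × £8,037.00 = £2,708.16
Training Fund Levy: 6.63% × £14,737.00 = £977.06
Transit Levy: 5.25% × £14,737.00 = £773.69
Total: £2,708.16 + £977.06 + £773.69 = £4,458.91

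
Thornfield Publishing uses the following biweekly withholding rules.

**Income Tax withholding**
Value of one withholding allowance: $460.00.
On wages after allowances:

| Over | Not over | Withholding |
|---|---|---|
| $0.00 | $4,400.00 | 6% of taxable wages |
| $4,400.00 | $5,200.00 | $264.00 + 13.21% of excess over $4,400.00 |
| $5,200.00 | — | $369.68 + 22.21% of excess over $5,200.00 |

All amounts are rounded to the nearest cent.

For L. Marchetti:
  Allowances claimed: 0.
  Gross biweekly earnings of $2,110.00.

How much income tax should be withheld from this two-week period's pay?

Income Tax: taxable = $2,110.00
  6% × $2,110.00 = $126.60

$126.60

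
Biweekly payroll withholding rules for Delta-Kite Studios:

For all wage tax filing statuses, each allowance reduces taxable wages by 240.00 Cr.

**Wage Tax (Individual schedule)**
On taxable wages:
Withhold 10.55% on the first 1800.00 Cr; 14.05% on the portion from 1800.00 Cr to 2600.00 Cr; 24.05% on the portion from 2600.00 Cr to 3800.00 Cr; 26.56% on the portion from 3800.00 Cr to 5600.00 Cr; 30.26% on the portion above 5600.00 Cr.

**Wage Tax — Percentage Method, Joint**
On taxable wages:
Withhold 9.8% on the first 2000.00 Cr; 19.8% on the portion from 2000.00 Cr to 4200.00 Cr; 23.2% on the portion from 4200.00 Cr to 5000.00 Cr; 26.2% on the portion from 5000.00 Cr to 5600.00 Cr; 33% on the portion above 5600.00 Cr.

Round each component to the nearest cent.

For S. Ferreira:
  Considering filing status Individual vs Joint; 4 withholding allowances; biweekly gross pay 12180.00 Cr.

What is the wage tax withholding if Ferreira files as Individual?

Wage Tax (Individual): taxable = 12180.00 Cr − 4×240.00 Cr = 11220.00 Cr
  1068.98 Cr + 30.26% × (11220.00 Cr − 5600.00 Cr) = 1068.98 Cr + 30.26% × 5620.00 Cr = 2769.59 Cr

2769.59 Cr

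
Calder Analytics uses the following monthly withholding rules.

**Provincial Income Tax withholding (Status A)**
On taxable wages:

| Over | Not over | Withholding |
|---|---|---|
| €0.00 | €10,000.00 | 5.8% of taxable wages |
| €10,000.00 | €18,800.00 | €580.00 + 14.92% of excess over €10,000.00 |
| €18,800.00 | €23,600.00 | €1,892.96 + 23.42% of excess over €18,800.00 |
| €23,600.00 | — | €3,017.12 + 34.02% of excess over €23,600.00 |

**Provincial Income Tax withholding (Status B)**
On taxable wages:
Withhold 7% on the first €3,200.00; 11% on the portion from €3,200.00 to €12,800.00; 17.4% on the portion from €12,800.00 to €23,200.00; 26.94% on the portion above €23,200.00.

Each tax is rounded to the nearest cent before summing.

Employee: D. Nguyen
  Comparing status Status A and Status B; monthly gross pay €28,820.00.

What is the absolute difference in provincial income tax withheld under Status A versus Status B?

€189.33

Provincial Income Tax (Status A): taxable = €28,820.00
  €3,017.12 + 34.02% × (€28,820.00 − €23,600.00) = €3,017.12 + 34.02% × €5,220.00 = €4,792.96
Provincial Income Tax (Status B): taxable = €28,820.00
  €3,089.60 + 26.94% × (€28,820.00 − €23,200.00) = €3,089.60 + 26.94% × €5,620.00 = €4,603.63
Difference: |€4,792.96 − €4,603.63| = €189.33 (higher under Status A)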